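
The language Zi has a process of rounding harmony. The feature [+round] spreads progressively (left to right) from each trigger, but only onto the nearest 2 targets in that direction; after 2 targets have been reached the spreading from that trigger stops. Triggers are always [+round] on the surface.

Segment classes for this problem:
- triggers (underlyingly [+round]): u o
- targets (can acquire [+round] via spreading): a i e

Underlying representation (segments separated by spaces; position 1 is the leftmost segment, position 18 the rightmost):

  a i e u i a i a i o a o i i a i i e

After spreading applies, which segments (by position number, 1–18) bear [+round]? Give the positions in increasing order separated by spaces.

4 5 6 10 11 12 13 14

From /u/ at 4 rightward: 5 /i/ → [+round]; 6 /a/ → [+round]; bound reached.
From /o/ at 10 rightward: 11 /a/ → [+round]; 12 /o/ is itself a trigger — this domain ends here.
From /o/ at 12 rightward: 13 /i/ → [+round]; 14 /i/ → [+round]; bound reached.
Targets with no active source: positions 1 2 3 7 8 9 15 16 17 18 stay [-round].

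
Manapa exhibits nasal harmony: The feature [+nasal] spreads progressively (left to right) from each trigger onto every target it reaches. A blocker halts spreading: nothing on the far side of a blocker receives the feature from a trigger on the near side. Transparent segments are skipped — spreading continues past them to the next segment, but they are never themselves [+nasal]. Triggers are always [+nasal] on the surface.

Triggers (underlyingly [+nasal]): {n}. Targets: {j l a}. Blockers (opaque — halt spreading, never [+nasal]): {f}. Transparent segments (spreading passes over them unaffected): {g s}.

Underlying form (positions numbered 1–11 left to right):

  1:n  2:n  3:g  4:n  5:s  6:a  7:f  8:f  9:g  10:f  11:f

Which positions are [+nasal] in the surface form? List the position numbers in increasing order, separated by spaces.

From /n/ at 1 rightward: 2 /n/ is itself a trigger — this domain ends here.
From /n/ at 2 rightward: 3 /g/ transparent; 4 /n/ is itself a trigger — this domain ends here.
From /n/ at 4 rightward: 5 /s/ transparent; 6 /a/ → [+nasal]; 7 /f/ blocks.

1 2 4 6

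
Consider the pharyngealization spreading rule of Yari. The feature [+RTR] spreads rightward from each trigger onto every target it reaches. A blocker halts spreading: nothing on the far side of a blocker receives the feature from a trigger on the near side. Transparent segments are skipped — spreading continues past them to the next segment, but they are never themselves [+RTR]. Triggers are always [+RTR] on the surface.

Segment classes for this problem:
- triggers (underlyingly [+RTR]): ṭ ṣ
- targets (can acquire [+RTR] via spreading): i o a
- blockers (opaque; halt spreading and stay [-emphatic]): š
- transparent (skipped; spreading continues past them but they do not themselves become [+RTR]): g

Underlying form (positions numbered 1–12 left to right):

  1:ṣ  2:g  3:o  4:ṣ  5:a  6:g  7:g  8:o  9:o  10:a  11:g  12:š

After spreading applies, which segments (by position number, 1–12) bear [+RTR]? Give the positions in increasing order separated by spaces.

From /ṣ/ at 1 rightward: 2 /g/ transparent; 3 /o/ → [+RTR]; 4 /ṣ/ is itself a trigger — this domain ends here.
From /ṣ/ at 4 rightward: 5 /a/ → [+RTR]; 6 /g/ transparent; 7 /g/ transparent; 8 /o/ → [+RTR]; 9 /o/ → [+RTR]; 10 /a/ → [+RTR]; 11 /g/ transparent; 12 /š/ blocks.

1 3 4 5 8 9 10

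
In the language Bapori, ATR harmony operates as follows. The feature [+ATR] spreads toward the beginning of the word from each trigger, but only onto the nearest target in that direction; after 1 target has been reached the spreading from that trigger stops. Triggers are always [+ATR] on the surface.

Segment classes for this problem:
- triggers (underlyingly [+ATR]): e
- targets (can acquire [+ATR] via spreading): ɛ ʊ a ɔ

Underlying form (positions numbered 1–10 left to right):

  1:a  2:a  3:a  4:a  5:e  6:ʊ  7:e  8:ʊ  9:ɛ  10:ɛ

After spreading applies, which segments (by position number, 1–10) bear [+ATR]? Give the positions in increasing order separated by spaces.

4 5 6 7

From /e/ at 5 leftward: 4 /a/ → [+ATR]; bound reached.
From /e/ at 7 leftward: 6 /ʊ/ → [+ATR]; bound reached.
Targets with no active source: positions 1 2 3 8 9 10 stay [-ATR].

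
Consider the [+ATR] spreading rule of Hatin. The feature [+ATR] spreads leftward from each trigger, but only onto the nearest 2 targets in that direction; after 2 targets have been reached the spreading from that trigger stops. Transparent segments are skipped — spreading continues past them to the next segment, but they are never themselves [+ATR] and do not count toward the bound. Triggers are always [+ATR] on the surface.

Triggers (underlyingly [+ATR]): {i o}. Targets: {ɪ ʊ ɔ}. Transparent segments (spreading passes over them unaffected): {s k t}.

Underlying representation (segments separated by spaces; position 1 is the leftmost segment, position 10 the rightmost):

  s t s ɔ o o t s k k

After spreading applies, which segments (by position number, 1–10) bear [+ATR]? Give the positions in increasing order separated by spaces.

4 5 6

From /o/ at 5 leftward: 4 /ɔ/ → [+ATR]; 3 /s/ transparent; 2 /t/ transparent; 1 /s/ transparent; word edge.
From /o/ at 6 leftward: 5 /o/ is itself a trigger — this domain ends here.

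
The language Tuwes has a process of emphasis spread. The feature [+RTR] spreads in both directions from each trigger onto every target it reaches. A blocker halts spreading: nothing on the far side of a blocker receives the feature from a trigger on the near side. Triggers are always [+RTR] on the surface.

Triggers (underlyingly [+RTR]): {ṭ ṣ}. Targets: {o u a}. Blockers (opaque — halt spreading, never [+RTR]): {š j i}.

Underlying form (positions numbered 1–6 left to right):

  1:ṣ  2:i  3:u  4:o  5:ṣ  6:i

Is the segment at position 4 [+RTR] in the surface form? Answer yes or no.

From /ṣ/ at 1 rightward: 2 /i/ blocks.
From /ṣ/ at 1 leftward: word edge.
From /ṣ/ at 5 rightward: 6 /i/ blocks.
From /ṣ/ at 5 leftward: 4 /o/ → [+RTR]; 3 /u/ → [+RTR]; 2 /i/ blocks.
[+RTR] positions on the surface: 1 3 4 5.

yes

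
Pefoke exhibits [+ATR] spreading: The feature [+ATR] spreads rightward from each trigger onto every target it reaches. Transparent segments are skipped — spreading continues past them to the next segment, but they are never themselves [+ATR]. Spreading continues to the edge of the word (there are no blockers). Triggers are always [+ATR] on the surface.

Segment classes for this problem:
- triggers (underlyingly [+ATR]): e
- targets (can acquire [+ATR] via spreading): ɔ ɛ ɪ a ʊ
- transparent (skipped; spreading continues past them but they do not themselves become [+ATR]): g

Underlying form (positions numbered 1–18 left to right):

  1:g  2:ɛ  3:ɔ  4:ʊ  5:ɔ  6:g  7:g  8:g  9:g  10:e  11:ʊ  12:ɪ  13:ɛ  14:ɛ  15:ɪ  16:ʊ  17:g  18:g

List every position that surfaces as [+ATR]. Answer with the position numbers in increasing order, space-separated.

10 11 12 13 14 15 16

From /e/ at 10 rightward: 11 /ʊ/ → [+ATR]; 12 /ɪ/ → [+ATR]; 13 /ɛ/ → [+ATR]; 14 /ɛ/ → [+ATR]; 15 /ɪ/ → [+ATR]; 16 /ʊ/ → [+ATR]; 17 /g/ transparent; 18 /g/ transparent; word edge.
Targets with no active source: positions 2 3 4 5 stay [-ATR].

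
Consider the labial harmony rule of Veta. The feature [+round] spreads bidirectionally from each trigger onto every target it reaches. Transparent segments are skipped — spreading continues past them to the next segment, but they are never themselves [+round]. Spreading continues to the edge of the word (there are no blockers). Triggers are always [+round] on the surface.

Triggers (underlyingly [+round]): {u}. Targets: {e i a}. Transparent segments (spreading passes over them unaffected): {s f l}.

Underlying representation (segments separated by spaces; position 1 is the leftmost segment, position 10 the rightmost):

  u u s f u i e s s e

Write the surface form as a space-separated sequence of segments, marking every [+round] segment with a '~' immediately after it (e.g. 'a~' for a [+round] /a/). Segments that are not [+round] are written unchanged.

From /u/ at 1 rightward: 2 /u/ is itself a trigger — this domain ends here.
From /u/ at 1 leftward: word edge.
From /u/ at 2 rightward: 3 /s/ transparent; 4 /f/ transparent; 5 /u/ is itself a trigger — this domain ends here.
From /u/ at 2 leftward: 1 /u/ is itself a trigger — this domain ends here.
From /u/ at 5 rightward: 6 /i/ → [+round]; 7 /e/ → [+round]; 8 /s/ transparent; 9 /s/ transparent; 10 /e/ → [+round]; word edge.
From /u/ at 5 leftward: 4 /f/ transparent; 3 /s/ transparent; 2 /u/ is itself a trigger — this domain ends here.
[+round] positions on the surface: 1 2 5 6 7 10.

u~ u~ s f u~ i~ e~ s s e~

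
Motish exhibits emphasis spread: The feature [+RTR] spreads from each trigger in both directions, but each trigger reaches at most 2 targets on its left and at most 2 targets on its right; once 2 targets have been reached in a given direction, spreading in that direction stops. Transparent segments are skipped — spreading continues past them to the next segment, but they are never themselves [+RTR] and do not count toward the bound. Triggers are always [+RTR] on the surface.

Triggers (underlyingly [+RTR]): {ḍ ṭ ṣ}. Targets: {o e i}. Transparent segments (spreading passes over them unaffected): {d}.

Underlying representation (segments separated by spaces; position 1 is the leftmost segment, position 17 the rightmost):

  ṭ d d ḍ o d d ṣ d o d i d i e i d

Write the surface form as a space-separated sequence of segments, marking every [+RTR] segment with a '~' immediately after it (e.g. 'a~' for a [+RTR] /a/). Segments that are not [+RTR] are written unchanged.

ṭ~ d d ḍ~ o~ d d ṣ~ d o~ d i~ d i e i d

From /ṭ/ at 1 rightward: 2 /d/ transparent; 3 /d/ transparent; 4 /ḍ/ is itself a trigger — this domain ends here.
From /ṭ/ at 1 leftward: word edge.
From /ḍ/ at 4 rightward: 5 /o/ → [+RTR]; 6 /d/ transparent; 7 /d/ transparent; 8 /ṣ/ is itself a trigger — this domain ends here.
From /ḍ/ at 4 leftward: 3 /d/ transparent; 2 /d/ transparent; 1 /ṭ/ is itself a trigger — this domain ends here.
From /ṣ/ at 8 rightward: 9 /d/ transparent; 10 /o/ → [+RTR]; 11 /d/ transparent; 12 /i/ → [+RTR]; bound reached.
From /ṣ/ at 8 leftward: 7 /d/ transparent; 6 /d/ transparent; 5 /o/ → [+RTR]; 4 /ḍ/ is itself a trigger — this domain ends here.
Targets with no active source: positions 14 15 16 stay [-emphatic].
[+RTR] positions on the surface: 1 4 5 8 10 12.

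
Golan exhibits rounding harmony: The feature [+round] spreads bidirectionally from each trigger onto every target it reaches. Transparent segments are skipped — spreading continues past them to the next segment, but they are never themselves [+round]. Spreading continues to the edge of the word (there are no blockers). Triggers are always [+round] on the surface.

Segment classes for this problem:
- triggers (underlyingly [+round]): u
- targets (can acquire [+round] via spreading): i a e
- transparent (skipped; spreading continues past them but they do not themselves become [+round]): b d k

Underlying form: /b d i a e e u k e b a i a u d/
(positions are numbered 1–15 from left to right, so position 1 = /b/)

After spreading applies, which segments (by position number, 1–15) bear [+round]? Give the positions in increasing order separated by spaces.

From /u/ at 7 rightward: 8 /k/ transparent; 9 /e/ → [+round]; 10 /b/ transparent; 11 /a/ → [+round]; 12 /i/ → [+round]; 13 /a/ → [+round]; 14 /u/ is itself a trigger — this domain ends here.
From /u/ at 7 leftward: 6 /e/ → [+round]; 5 /e/ → [+round]; 4 /a/ → [+round]; 3 /i/ → [+round]; 2 /d/ transparent; 1 /b/ transparent; word edge.
From /u/ at 14 rightward: 15 /d/ transparent; word edge.
From /u/ at 14 leftward: 13 /a/ → [+round]; 12 /i/ → [+round]; 11 /a/ → [+round]; 10 /b/ transparent; 9 /e/ → [+round]; 8 /k/ transparent; 7 /u/ is itself a trigger — this domain ends here.

3 4 5 6 7 9 11 12 13 14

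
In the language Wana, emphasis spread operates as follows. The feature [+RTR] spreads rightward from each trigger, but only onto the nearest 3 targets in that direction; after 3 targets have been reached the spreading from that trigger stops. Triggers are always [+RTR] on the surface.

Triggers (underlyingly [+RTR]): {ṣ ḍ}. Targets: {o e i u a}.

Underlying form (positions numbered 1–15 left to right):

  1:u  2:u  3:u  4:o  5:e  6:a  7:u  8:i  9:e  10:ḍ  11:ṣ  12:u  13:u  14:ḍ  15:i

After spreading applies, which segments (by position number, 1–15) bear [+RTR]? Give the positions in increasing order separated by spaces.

10 11 12 13 14 15

From /ḍ/ at 10 rightward: 11 /ṣ/ is itself a trigger — this domain ends here.
From /ṣ/ at 11 rightward: 12 /u/ → [+RTR]; 13 /u/ → [+RTR]; 14 /ḍ/ is itself a trigger — this domain ends here.
From /ḍ/ at 14 rightward: 15 /i/ → [+RTR]; word edge.
Targets with no active source: positions 1 2 3 4 5 6 7 8 9 stay [-emphatic].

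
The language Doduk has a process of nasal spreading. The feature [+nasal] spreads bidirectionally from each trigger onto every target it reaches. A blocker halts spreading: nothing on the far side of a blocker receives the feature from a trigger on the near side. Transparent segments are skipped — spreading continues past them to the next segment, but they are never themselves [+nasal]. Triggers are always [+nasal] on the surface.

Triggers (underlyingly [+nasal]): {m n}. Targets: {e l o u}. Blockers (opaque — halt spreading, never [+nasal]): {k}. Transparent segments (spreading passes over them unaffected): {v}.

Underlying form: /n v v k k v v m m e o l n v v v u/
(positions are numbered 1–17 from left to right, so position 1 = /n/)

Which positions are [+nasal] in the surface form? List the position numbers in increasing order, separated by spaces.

1 8 9 10 11 12 13 17

From /n/ at 1 rightward: 2 /v/ transparent; 3 /v/ transparent; 4 /k/ blocks.
From /n/ at 1 leftward: word edge.
From /m/ at 8 rightward: 9 /m/ is itself a trigger — this domain ends here.
From /m/ at 8 leftward: 7 /v/ transparent; 6 /v/ transparent; 5 /k/ blocks.
From /m/ at 9 rightward: 10 /e/ → [+nasal]; 11 /o/ → [+nasal]; 12 /l/ → [+nasal]; 13 /n/ is itself a trigger — this domain ends here.
From /m/ at 9 leftward: 8 /m/ is itself a trigger — this domain ends here.
From /n/ at 13 rightward: 14 /v/ transparent; 15 /v/ transparent; 16 /v/ transparent; 17 /u/ → [+nasal]; word edge.
From /n/ at 13 leftward: 12 /l/ → [+nasal]; 11 /o/ → [+nasal]; 10 /e/ → [+nasal]; 9 /m/ is itself a trigger — this domain ends here.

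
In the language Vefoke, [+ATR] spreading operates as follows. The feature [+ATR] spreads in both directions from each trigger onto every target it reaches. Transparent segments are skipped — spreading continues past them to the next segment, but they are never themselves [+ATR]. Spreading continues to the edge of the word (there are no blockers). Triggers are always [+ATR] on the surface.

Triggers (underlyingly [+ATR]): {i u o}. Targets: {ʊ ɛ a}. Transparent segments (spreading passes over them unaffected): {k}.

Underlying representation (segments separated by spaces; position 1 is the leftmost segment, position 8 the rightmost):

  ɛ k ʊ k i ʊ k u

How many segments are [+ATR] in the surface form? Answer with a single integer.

5

From /i/ at 5 rightward: 6 /ʊ/ → [+ATR]; 7 /k/ transparent; 8 /u/ is itself a trigger — this domain ends here.
From /i/ at 5 leftward: 4 /k/ transparent; 3 /ʊ/ → [+ATR]; 2 /k/ transparent; 1 /ɛ/ → [+ATR]; word edge.
From /u/ at 8 rightward: word edge.
From /u/ at 8 leftward: 7 /k/ transparent; 6 /ʊ/ → [+ATR]; 5 /i/ is itself a trigger — this domain ends here.
[+ATR] positions on the surface: 1 3 5 6 8.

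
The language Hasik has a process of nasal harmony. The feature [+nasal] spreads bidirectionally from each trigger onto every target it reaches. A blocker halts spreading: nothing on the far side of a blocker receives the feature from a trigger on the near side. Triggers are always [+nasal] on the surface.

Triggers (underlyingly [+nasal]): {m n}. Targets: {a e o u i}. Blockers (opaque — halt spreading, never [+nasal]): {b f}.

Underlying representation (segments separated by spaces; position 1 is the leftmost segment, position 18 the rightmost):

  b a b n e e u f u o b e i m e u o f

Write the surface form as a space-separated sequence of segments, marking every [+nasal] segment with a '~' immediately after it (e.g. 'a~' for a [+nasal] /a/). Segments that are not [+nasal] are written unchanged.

b a b n~ e~ e~ u~ f u o b e~ i~ m~ e~ u~ o~ f

From /n/ at 4 rightward: 5 /e/ → [+nasal]; 6 /e/ → [+nasal]; 7 /u/ → [+nasal]; 8 /f/ blocks.
From /n/ at 4 leftward: 3 /b/ blocks.
From /m/ at 14 rightward: 15 /e/ → [+nasal]; 16 /u/ → [+nasal]; 17 /o/ → [+nasal]; 18 /f/ blocks.
From /m/ at 14 leftward: 13 /i/ → [+nasal]; 12 /e/ → [+nasal]; 11 /b/ blocks.
Targets with no active source: positions 2 9 10 stay [-nasal].
[+nasal] positions on the surface: 4 5 6 7 12 13 14 15 16 17.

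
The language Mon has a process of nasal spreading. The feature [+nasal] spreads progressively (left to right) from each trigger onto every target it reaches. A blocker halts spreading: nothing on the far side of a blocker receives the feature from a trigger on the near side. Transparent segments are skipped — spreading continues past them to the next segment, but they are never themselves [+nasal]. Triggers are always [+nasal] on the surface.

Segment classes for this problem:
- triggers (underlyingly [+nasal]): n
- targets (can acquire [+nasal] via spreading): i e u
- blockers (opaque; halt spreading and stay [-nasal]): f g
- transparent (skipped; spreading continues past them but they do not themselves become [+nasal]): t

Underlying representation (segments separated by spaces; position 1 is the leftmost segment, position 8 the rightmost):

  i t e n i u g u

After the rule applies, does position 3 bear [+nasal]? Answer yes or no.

no

From /n/ at 4 rightward: 5 /i/ → [+nasal]; 6 /u/ → [+nasal]; 7 /g/ blocks.
Targets with no active source: positions 1 3 8 stay [-nasal].
[+nasal] positions on the surface: 4 5 6.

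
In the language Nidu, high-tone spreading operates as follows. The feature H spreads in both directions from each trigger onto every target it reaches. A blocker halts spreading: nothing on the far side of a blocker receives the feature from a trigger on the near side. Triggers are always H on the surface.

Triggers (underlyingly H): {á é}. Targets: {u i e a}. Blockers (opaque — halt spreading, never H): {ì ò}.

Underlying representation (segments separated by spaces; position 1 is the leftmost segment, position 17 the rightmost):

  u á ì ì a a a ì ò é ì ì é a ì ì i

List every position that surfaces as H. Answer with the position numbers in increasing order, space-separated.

From /á/ at 2 rightward: 3 /ì/ blocks.
From /á/ at 2 leftward: 1 /u/ → H; word edge.
From /é/ at 10 rightward: 11 /ì/ blocks.
From /é/ at 10 leftward: 9 /ò/ blocks.
From /é/ at 13 rightward: 14 /a/ → H; 15 /ì/ blocks.
From /é/ at 13 leftward: 12 /ì/ blocks.
Targets with no active source: positions 5 6 7 17 stay [-high tone].

1 2 10 13 14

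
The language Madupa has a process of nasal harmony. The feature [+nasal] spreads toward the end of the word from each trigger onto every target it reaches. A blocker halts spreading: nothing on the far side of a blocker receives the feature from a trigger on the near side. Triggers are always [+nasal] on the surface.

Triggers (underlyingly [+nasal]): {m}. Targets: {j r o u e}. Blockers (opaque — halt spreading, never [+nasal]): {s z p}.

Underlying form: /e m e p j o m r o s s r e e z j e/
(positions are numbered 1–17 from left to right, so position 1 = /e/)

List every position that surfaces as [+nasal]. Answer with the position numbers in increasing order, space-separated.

2 3 7 8 9

From /m/ at 2 rightward: 3 /e/ → [+nasal]; 4 /p/ blocks.
From /m/ at 7 rightward: 8 /r/ → [+nasal]; 9 /o/ → [+nasal]; 10 /s/ blocks.
Targets with no active source: positions 1 5 6 12 13 14 16 17 stay [-nasal].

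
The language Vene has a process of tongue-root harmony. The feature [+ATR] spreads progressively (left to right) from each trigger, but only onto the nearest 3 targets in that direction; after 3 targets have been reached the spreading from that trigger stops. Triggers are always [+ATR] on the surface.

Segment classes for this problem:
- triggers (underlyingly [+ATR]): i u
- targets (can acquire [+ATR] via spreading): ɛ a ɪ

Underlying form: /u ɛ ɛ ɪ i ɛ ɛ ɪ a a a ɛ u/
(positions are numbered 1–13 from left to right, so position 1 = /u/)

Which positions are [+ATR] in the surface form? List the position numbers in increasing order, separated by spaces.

From /u/ at 1 rightward: 2 /ɛ/ → [+ATR]; 3 /ɛ/ → [+ATR]; 4 /ɪ/ → [+ATR]; bound reached.
From /i/ at 5 rightward: 6 /ɛ/ → [+ATR]; 7 /ɛ/ → [+ATR]; 8 /ɪ/ → [+ATR]; bound reached.
From /u/ at 13 rightward: word edge.
Targets with no active source: positions 9 10 11 12 stay [-ATR].

1 2 3 4 5 6 7 8 13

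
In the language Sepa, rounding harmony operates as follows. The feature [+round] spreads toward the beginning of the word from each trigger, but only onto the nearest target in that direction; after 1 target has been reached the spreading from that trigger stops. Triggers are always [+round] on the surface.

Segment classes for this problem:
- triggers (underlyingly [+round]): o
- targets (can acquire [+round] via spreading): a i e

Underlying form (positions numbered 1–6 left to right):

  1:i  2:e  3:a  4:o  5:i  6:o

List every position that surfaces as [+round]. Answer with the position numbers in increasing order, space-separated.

3 4 5 6

From /o/ at 4 leftward: 3 /a/ → [+round]; bound reached.
From /o/ at 6 leftward: 5 /i/ → [+round]; bound reached.
Targets with no active source: positions 1 2 stay [-round].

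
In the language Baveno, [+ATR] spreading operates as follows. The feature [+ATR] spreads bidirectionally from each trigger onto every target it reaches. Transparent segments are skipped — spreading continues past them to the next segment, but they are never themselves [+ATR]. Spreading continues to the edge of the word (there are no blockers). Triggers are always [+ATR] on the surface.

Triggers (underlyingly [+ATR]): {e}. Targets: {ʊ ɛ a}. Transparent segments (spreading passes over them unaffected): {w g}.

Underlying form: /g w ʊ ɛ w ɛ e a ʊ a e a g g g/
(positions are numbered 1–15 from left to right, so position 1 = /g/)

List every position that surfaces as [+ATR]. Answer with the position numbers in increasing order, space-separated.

From /e/ at 7 rightward: 8 /a/ → [+ATR]; 9 /ʊ/ → [+ATR]; 10 /a/ → [+ATR]; 11 /e/ is itself a trigger — this domain ends here.
From /e/ at 7 leftward: 6 /ɛ/ → [+ATR]; 5 /w/ transparent; 4 /ɛ/ → [+ATR]; 3 /ʊ/ → [+ATR]; 2 /w/ transparent; 1 /g/ transparent; word edge.
From /e/ at 11 rightward: 12 /a/ → [+ATR]; 13 /g/ transparent; 14 /g/ transparent; 15 /g/ transparent; word edge.
From /e/ at 11 leftward: 10 /a/ → [+ATR]; 9 /ʊ/ → [+ATR]; 8 /a/ → [+ATR]; 7 /e/ is itself a trigger — this domain ends here.

3 4 6 7 8 9 10 11 12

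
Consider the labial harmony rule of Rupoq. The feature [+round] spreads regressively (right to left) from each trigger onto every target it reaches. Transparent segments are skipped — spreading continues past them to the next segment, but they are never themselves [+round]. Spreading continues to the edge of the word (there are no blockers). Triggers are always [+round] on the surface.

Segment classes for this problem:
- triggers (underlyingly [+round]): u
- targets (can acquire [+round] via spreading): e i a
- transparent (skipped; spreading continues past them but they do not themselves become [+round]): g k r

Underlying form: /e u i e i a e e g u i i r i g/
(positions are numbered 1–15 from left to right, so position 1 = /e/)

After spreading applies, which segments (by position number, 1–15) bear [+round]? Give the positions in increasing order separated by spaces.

1 2 3 4 5 6 7 8 10

From /u/ at 2 leftward: 1 /e/ → [+round]; word edge.
From /u/ at 10 leftward: 9 /g/ transparent; 8 /e/ → [+round]; 7 /e/ → [+round]; 6 /a/ → [+round]; 5 /i/ → [+round]; 4 /e/ → [+round]; 3 /i/ → [+round]; 2 /u/ is itself a trigger — this domain ends here.
Targets with no active source: positions 11 12 14 stay [-round].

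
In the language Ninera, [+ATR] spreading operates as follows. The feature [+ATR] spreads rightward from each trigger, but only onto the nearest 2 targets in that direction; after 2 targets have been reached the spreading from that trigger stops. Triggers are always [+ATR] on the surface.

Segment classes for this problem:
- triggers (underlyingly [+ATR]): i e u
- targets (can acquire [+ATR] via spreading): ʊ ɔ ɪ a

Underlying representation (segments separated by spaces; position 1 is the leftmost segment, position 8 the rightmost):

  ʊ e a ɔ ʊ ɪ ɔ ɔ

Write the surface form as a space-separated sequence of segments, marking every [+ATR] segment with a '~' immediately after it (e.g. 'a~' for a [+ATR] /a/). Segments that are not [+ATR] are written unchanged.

From /e/ at 2 rightward: 3 /a/ → [+ATR]; 4 /ɔ/ → [+ATR]; bound reached.
Targets with no active source: positions 1 5 6 7 8 stay [-ATR].
[+ATR] positions on the surface: 2 3 4.

ʊ e~ a~ ɔ~ ʊ ɪ ɔ ɔ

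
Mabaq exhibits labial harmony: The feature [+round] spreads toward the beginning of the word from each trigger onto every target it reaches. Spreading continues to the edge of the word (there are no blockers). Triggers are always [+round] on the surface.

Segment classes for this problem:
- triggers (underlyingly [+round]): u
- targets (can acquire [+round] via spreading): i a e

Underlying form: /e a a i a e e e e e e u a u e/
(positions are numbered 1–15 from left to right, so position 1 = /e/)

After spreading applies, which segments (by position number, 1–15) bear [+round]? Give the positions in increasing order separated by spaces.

1 2 3 4 5 6 7 8 9 10 11 12 13 14

From /u/ at 12 leftward: 11 /e/ → [+round]; 10 /e/ → [+round]; 9 /e/ → [+round]; 8 /e/ → [+round]; 7 /e/ → [+round]; 6 /e/ → [+round]; 5 /a/ → [+round]; 4 /i/ → [+round]; 3 /a/ → [+round]; 2 /a/ → [+round]; 1 /e/ → [+round]; word edge.
From /u/ at 14 leftward: 13 /a/ → [+round]; 12 /u/ is itself a trigger — this domain ends here.
Target with no active source: position 15 stays [-round].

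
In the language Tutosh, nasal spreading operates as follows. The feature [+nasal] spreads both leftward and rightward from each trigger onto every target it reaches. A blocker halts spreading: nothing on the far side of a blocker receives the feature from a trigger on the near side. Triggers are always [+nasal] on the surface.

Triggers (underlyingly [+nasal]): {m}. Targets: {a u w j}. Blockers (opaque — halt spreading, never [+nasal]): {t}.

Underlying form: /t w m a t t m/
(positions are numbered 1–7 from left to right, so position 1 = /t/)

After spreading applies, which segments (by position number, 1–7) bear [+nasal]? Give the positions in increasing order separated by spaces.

From /m/ at 3 rightward: 4 /a/ → [+nasal]; 5 /t/ blocks.
From /m/ at 3 leftward: 2 /w/ → [+nasal]; 1 /t/ blocks.
From /m/ at 7 rightward: word edge.
From /m/ at 7 leftward: 6 /t/ blocks.

2 3 4 7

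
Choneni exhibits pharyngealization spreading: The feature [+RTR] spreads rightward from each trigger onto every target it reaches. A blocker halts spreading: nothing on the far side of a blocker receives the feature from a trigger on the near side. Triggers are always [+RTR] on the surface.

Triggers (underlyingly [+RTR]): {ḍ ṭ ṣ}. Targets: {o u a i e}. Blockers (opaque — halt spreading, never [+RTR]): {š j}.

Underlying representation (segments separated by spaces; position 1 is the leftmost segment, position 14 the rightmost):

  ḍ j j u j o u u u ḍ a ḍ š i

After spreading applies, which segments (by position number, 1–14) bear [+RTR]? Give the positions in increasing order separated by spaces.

From /ḍ/ at 1 rightward: 2 /j/ blocks.
From /ḍ/ at 10 rightward: 11 /a/ → [+RTR]; 12 /ḍ/ is itself a trigger — this domain ends here.
From /ḍ/ at 12 rightward: 13 /š/ blocks.
Targets with no active source: positions 4 6 7 8 9 14 stay [-emphatic].

1 10 11 12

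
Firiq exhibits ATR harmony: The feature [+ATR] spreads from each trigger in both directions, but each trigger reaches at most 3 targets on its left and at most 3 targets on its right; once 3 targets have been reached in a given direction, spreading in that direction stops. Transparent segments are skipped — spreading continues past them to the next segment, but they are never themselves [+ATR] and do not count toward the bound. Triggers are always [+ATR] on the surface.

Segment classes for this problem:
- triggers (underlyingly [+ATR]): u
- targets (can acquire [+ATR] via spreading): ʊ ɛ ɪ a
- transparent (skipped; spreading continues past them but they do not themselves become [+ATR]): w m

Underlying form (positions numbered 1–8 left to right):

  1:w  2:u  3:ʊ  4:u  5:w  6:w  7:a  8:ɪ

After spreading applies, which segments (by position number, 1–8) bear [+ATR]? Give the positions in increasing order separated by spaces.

From /u/ at 2 rightward: 3 /ʊ/ → [+ATR]; 4 /u/ is itself a trigger — this domain ends here.
From /u/ at 2 leftward: 1 /w/ transparent; word edge.
From /u/ at 4 rightward: 5 /w/ transparent; 6 /w/ transparent; 7 /a/ → [+ATR]; 8 /ɪ/ → [+ATR]; word edge.
From /u/ at 4 leftward: 3 /ʊ/ → [+ATR]; 2 /u/ is itself a trigger — this domain ends here.

2 3 4 7 8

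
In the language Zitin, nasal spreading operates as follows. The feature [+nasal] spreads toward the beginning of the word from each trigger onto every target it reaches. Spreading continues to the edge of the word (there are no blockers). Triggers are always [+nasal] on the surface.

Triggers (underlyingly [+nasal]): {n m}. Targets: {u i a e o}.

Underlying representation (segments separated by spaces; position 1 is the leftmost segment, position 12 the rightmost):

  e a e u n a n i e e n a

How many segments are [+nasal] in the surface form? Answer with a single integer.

11

From /n/ at 5 leftward: 4 /u/ → [+nasal]; 3 /e/ → [+nasal]; 2 /a/ → [+nasal]; 1 /e/ → [+nasal]; word edge.
From /n/ at 7 leftward: 6 /a/ → [+nasal]; 5 /n/ is itself a trigger — this domain ends here.
From /n/ at 11 leftward: 10 /e/ → [+nasal]; 9 /e/ → [+nasal]; 8 /i/ → [+nasal]; 7 /n/ is itself a trigger — this domain ends here.
Target with no active source: position 12 stays [-nasal].
[+nasal] positions on the surface: 1 2 3 4 5 6 7 8 9 10 11.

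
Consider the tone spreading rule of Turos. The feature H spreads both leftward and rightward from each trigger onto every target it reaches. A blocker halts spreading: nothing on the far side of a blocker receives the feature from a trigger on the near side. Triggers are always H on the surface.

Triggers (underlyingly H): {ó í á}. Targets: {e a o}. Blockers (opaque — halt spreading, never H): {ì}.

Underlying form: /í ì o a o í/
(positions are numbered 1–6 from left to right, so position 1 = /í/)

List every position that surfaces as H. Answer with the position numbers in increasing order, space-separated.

1 3 4 5 6

From /í/ at 1 rightward: 2 /ì/ blocks.
From /í/ at 1 leftward: word edge.
From /í/ at 6 rightward: word edge.
From /í/ at 6 leftward: 5 /o/ → H; 4 /a/ → H; 3 /o/ → H; 2 /ì/ blocks.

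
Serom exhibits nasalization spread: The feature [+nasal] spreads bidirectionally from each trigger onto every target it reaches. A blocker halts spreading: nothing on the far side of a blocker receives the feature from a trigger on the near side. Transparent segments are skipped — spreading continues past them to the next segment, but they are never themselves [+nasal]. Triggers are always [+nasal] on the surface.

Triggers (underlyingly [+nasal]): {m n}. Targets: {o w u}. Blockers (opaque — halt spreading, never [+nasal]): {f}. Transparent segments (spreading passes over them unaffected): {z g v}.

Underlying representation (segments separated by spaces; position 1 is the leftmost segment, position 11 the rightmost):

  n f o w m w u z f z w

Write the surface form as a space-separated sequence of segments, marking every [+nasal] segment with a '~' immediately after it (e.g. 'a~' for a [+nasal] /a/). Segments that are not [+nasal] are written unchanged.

From /n/ at 1 rightward: 2 /f/ blocks.
From /n/ at 1 leftward: word edge.
From /m/ at 5 rightward: 6 /w/ → [+nasal]; 7 /u/ → [+nasal]; 8 /z/ transparent; 9 /f/ blocks.
From /m/ at 5 leftward: 4 /w/ → [+nasal]; 3 /o/ → [+nasal]; 2 /f/ blocks.
Target with no active source: position 11 stays [-nasal].
[+nasal] positions on the surface: 1 3 4 5 6 7.

n~ f o~ w~ m~ w~ u~ z f z w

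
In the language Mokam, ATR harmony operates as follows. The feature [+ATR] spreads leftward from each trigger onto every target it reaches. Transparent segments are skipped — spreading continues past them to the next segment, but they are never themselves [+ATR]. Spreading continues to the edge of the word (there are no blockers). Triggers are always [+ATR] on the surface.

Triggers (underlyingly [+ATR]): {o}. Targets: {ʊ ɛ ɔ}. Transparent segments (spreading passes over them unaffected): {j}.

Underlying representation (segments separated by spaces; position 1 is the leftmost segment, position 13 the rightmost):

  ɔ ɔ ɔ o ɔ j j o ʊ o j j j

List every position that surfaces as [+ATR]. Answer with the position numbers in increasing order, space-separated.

1 2 3 4 5 8 9 10

From /o/ at 4 leftward: 3 /ɔ/ → [+ATR]; 2 /ɔ/ → [+ATR]; 1 /ɔ/ → [+ATR]; word edge.
From /o/ at 8 leftward: 7 /j/ transparent; 6 /j/ transparent; 5 /ɔ/ → [+ATR]; 4 /o/ is itself a trigger — this domain ends here.
From /o/ at 10 leftward: 9 /ʊ/ → [+ATR]; 8 /o/ is itself a trigger — this domain ends here.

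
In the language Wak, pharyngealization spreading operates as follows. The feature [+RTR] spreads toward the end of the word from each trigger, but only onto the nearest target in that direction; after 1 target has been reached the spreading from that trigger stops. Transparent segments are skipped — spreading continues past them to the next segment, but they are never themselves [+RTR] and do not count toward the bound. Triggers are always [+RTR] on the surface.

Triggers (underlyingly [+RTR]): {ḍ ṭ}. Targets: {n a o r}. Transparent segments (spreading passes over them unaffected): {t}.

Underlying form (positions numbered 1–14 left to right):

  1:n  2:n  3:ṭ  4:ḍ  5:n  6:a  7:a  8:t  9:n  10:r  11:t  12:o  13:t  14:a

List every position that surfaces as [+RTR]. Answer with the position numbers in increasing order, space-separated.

From /ṭ/ at 3 rightward: 4 /ḍ/ is itself a trigger — this domain ends here.
From /ḍ/ at 4 rightward: 5 /n/ → [+RTR]; bound reached.
Targets with no active source: positions 1 2 6 7 9 10 12 14 stay [-emphatic].

3 4 5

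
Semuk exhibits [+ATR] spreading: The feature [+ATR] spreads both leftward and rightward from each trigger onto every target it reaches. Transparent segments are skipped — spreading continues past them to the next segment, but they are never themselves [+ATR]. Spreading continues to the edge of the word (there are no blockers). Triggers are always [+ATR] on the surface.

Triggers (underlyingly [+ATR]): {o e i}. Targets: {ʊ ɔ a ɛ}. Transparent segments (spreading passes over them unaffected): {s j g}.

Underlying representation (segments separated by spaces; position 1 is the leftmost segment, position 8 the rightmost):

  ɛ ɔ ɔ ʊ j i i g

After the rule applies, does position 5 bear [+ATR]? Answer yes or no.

no

From /i/ at 6 rightward: 7 /i/ is itself a trigger — this domain ends here.
From /i/ at 6 leftward: 5 /j/ transparent; 4 /ʊ/ → [+ATR]; 3 /ɔ/ → [+ATR]; 2 /ɔ/ → [+ATR]; 1 /ɛ/ → [+ATR]; word edge.
From /i/ at 7 rightward: 8 /g/ transparent; word edge.
From /i/ at 7 leftward: 6 /i/ is itself a trigger — this domain ends here.
[+ATR] positions on the surface: 1 2 3 4 6 7.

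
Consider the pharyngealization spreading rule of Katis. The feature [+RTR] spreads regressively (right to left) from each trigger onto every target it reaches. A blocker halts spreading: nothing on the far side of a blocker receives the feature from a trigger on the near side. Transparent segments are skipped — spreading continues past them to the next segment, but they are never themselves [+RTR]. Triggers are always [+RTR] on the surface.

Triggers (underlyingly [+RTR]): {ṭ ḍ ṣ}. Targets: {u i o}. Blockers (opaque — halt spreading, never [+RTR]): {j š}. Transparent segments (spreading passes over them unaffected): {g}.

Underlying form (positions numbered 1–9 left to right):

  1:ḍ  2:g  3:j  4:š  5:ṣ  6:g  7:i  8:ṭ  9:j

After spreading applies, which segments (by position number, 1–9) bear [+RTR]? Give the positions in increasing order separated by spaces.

1 5 7 8

From /ḍ/ at 1 leftward: word edge.
From /ṣ/ at 5 leftward: 4 /š/ blocks.
From /ṭ/ at 8 leftward: 7 /i/ → [+RTR]; 6 /g/ transparent; 5 /ṣ/ is itself a trigger — this domain ends here.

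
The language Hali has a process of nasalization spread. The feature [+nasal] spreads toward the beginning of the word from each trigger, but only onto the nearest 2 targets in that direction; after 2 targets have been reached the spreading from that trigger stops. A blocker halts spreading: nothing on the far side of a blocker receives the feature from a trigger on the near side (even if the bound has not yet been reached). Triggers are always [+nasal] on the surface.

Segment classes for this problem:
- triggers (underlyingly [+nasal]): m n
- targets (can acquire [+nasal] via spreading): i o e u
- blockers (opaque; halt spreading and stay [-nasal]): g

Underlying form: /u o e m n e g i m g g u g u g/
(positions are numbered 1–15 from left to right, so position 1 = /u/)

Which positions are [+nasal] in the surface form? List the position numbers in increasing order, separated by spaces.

2 3 4 5 8 9

From /m/ at 4 leftward: 3 /e/ → [+nasal]; 2 /o/ → [+nasal]; bound reached.
From /n/ at 5 leftward: 4 /m/ is itself a trigger — this domain ends here.
From /m/ at 9 leftward: 8 /i/ → [+nasal]; 7 /g/ blocks.
Targets with no active source: positions 1 6 12 14 stay [-nasal].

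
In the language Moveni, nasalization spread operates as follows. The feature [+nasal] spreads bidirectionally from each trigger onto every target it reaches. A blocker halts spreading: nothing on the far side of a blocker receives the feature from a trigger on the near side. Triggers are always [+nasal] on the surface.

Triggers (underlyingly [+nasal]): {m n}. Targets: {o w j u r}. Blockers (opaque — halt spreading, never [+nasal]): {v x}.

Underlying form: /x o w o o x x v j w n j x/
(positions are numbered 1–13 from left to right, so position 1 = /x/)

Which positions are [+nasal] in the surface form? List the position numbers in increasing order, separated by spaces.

9 10 11 12

From /n/ at 11 rightward: 12 /j/ → [+nasal]; 13 /x/ blocks.
From /n/ at 11 leftward: 10 /w/ → [+nasal]; 9 /j/ → [+nasal]; 8 /v/ blocks.
Targets with no active source: positions 2 3 4 5 stay [-nasal].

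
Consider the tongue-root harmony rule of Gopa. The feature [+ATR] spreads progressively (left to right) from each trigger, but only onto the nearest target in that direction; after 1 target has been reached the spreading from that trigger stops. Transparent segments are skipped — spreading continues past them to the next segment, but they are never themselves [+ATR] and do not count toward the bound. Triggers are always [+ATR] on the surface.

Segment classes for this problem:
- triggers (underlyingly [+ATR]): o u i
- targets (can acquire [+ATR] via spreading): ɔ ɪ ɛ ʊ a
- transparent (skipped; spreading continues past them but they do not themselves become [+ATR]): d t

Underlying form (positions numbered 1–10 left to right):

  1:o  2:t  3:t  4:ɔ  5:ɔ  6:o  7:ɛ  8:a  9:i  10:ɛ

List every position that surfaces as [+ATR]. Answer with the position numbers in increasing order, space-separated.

From /o/ at 1 rightward: 2 /t/ transparent; 3 /t/ transparent; 4 /ɔ/ → [+ATR]; bound reached.
From /o/ at 6 rightward: 7 /ɛ/ → [+ATR]; bound reached.
From /i/ at 9 rightward: 10 /ɛ/ → [+ATR]; bound reached.
Targets with no active source: positions 5 8 stay [-ATR].

1 4 6 7 9 10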